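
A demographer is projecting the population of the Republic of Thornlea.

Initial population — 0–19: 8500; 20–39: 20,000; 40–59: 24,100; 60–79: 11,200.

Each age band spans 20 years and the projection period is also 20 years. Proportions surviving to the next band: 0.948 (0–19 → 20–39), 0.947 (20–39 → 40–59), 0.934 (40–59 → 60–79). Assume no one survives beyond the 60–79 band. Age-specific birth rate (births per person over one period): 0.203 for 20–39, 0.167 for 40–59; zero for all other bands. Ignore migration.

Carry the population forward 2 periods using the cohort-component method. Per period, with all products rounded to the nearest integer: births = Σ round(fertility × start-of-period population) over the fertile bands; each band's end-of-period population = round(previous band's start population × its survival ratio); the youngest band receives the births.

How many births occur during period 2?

Call the bands 1 to 4, youngest first.
Period 1:
Births: 20000 × 0.203 = 4060, 24100 × 0.167 = 4025 → total 8085
Band 2: 8500 × 0.948 = 8058
Band 3: 20000 × 0.947 = 18940
Band 4: 24100 × 0.934 = 22509
Giving 8085 / 8058 / 18940 / 22509.
Period 2:
Births: 8058 × 0.203 = 1636, 18940 × 0.167 = 3163 → total 4799
Band 2: 8085 × 0.948 = 7665
Band 3: 8058 × 0.947 = 7631
Band 4: 18940 × 0.934 = 17690
Giving 4799 / 7665 / 7631 / 17690.

4799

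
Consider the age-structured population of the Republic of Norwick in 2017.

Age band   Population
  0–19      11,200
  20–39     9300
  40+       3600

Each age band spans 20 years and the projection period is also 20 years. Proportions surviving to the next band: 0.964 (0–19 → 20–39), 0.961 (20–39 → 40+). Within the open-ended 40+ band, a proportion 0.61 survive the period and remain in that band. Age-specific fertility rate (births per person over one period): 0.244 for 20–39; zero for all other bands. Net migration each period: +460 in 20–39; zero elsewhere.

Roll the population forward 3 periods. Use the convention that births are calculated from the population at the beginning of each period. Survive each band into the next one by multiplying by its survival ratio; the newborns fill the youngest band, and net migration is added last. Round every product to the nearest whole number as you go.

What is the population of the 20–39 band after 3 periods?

3108

Numbering the groups 1..3 from youngest to oldest:
Period 1.
Births: 9300 × 0.244 = 2269
Group 2: 11200 × 0.964 = 10797
Group 3: 9300 × 0.961 + 3600 × 0.61 = 8937 + 2196 = 11133
Net migration: Group 2 + 460 → 11257
Giving 2269 / 11257 / 11133.
Period 2.
Births: 11257 × 0.244 = 2747
Group 2: 2269 × 0.964 = 2187
Group 3: 11257 × 0.961 + 11133 × 0.61 = 10818 + 6791 = 17609
Net migration: Group 2 + 460 → 2647
Giving 2747 / 2647 / 17609.
Period 3.
Births: 2647 × 0.244 = 646
Group 2: 2747 × 0.964 = 2648
Group 3: 2647 × 0.961 + 17609 × 0.61 = 2544 + 10741 = 13285
Net migration: Group 2 + 460 → 3108
Giving 646 / 3108 / 13285.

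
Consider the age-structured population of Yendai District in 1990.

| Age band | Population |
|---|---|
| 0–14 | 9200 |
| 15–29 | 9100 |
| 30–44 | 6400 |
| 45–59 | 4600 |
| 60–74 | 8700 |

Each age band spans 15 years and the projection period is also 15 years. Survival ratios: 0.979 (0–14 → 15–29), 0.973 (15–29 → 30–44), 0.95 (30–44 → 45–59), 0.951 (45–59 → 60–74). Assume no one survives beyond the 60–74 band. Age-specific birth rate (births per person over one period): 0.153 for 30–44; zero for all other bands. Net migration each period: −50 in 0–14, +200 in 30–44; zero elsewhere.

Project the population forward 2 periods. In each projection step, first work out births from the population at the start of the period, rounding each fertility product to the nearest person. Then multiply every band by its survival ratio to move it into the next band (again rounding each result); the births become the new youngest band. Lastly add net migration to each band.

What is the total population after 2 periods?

Period 1:
Births: 6400 × 0.153 = 979
15–29: 9200 × 0.979 = 9007
30–44: 9100 × 0.973 = 8854
45–59: 6400 × 0.95 = 6080
60–74: 4600 × 0.951 = 4375
Net migration: 0–14 − 50 → 929; 30–44 + 200 → 9054
→ [929, 9007, 9054, 6080, 4375]
Period 2:
Births: 9054 × 0.153 = 1385
15–29: 929 × 0.979 = 909
30–44: 9007 × 0.973 = 8764
45–59: 9054 × 0.95 = 8601
60–74: 6080 × 0.951 = 5782
Net migration: 0–14 − 50 → 1335; 30–44 + 200 → 8964
→ [1335, 909, 8964, 8601, 5782]
Total after period 2: 1335 + 909 + 8964 + 8601 + 5782 = 25591

25591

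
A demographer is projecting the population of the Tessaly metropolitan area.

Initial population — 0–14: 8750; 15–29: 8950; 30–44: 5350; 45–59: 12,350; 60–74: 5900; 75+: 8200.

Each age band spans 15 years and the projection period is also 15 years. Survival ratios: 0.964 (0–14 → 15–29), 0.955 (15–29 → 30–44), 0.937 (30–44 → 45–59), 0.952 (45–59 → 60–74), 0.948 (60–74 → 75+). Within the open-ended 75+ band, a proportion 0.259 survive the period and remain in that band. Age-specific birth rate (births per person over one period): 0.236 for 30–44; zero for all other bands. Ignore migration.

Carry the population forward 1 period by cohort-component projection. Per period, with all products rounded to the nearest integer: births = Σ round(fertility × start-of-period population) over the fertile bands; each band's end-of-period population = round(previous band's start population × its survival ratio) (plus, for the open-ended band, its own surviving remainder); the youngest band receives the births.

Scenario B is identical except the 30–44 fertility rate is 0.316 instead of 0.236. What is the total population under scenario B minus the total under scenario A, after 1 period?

428

(Groups numbered youngest = 1 to oldest = 6.)
— Period 1 —
Births: 5350 * 0.236 = 1263
Group 2: 8750 * 0.964 = 8435
Group 3: 8950 * 0.955 = 8547
Group 4: 5350 * 0.937 = 5013
Group 5: 12350 * 0.952 = 11757
Group 6: 5900 * 0.948 + 8200 * 0.259 = 5593 + 2124 = 7717
Giving 1263 / 8435 / 8547 / 5013 / 11757 / 7717.
Scenario A total after 1 period: 42732
Scenario B projection —
— Period 1 —
Births: 5350 * 0.316 = 1691
Group 2: 8750 * 0.964 = 8435
Group 3: 8950 * 0.955 = 8547
Group 4: 5350 * 0.937 = 5013
Group 5: 12350 * 0.952 = 11757
Group 6: 5900 * 0.948 + 8200 * 0.259 = 5593 + 2124 = 7717
Giving 1691 / 8435 / 8547 / 5013 / 11757 / 7717.
Scenario B total after 1 period: 43160
Difference B − A = 43160 − 42732 = 428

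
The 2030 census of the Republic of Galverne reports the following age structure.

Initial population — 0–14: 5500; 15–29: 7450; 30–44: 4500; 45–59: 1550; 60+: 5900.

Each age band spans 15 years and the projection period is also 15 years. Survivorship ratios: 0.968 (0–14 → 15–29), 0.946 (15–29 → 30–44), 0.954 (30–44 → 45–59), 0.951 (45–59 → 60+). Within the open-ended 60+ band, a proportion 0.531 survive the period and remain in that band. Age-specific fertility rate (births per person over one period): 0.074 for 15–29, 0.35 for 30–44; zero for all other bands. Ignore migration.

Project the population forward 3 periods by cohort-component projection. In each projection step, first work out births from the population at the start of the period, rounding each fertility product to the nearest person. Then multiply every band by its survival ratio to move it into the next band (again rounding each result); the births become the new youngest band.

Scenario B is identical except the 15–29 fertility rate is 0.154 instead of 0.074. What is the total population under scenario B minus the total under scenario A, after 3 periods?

1213

After projecting period 1:
Births: 7450 * 0.074 = 551 ; 4500 * 0.35 = 1575 ⇒ total 2126
15–29: 5500 * 0.968 = 5324
30–44: 7450 * 0.946 = 7048
45–59: 4500 * 0.954 = 4293
60+: 1550 * 0.951 + 5900 * 0.531 = 1474 + 3133 = 4607
Population now: 0–14=2126, 15–29=5324, 30–44=7048, 45–59=4293, 60+=4607
After projecting period 2:
Births: 5324 * 0.074 = 394 ; 7048 * 0.35 = 2467 ⇒ total 2861
15–29: 2126 * 0.968 = 2058
30–44: 5324 * 0.946 = 5037
45–59: 7048 * 0.954 = 6724
60+: 4293 * 0.951 + 4607 * 0.531 = 4083 + 2446 = 6529
Population now: 0–14=2861, 15–29=2058, 30–44=5037, 45–59=6724, 60+=6529
After projecting period 3:
Births: 2058 * 0.074 = 152 ; 5037 * 0.35 = 1763 ⇒ total 1915
15–29: 2861 * 0.968 = 2769
30–44: 2058 * 0.946 = 1947
45–59: 5037 * 0.954 = 4805
60+: 6724 * 0.951 + 6529 * 0.531 = 6395 + 3467 = 9862
Population now: 0–14=1915, 15–29=2769, 30–44=1947, 45–59=4805, 60+=9862
Scenario A total after 3 periods: 21298
Scenario B projection —
After projecting period 1:
Births: 7450 * 0.154 = 1147 ; 4500 * 0.35 = 1575 ⇒ total 2722
15–29: 5500 * 0.968 = 5324
30–44: 7450 * 0.946 = 7048
45–59: 4500 * 0.954 = 4293
60+: 1550 * 0.951 + 5900 * 0.531 = 1474 + 3133 = 4607
Population now: 0–14=2722, 15–29=5324, 30–44=7048, 45–59=4293, 60+=4607
After projecting period 2:
Births: 5324 * 0.154 = 820 ; 7048 * 0.35 = 2467 ⇒ total 3287
15–29: 2722 * 0.968 = 2635
30–44: 5324 * 0.946 = 5037
45–59: 7048 * 0.954 = 6724
60+: 4293 * 0.951 + 4607 * 0.531 = 4083 + 2446 = 6529
Population now: 0–14=3287, 15–29=2635, 30–44=5037, 45–59=6724, 60+=6529
After projecting period 3:
Births: 2635 * 0.154 = 406 ; 5037 * 0.35 = 1763 ⇒ total 2169
15–29: 3287 * 0.968 = 3182
30–44: 2635 * 0.946 = 2493
45–59: 5037 * 0.954 = 4805
60+: 6724 * 0.951 + 6529 * 0.531 = 6395 + 3467 = 9862
Population now: 0–14=2169, 15–29=3182, 30–44=2493, 45–59=4805, 60+=9862
Scenario B total after 3 periods: 22511
Difference B − A = 22511 − 21298 = 1213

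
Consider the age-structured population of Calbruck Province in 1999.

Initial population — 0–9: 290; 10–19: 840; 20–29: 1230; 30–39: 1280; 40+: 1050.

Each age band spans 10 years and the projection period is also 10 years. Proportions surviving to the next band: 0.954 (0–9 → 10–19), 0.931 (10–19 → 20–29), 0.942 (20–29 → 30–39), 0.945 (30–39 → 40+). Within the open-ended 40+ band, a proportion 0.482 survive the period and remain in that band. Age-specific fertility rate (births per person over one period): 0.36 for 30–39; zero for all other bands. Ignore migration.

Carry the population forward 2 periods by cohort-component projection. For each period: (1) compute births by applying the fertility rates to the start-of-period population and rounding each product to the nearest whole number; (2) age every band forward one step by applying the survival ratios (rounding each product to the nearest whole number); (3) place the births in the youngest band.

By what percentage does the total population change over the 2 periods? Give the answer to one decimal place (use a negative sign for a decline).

— Period 1 —
Births: 1280 × 0.36 = 461
10–19: 290 × 0.954 = 277
20–29: 840 × 0.931 = 782
30–39: 1230 × 0.942 = 1159
40+: 1280 × 0.945 + 1050 × 0.482 = 1210 + 506 = 1716
End of period: [461, 277, 782, 1159, 1716]
— Period 2 —
Births: 1159 × 0.36 = 417
10–19: 461 × 0.954 = 440
20–29: 277 × 0.931 = 258
30–39: 782 × 0.942 = 737
40+: 1159 × 0.945 + 1716 × 0.482 = 1095 + 827 = 1922
End of period: [417, 440, 258, 737, 1922]
Total: 4690 → 3774; change = -916; percentage change = -19.5%

-19.5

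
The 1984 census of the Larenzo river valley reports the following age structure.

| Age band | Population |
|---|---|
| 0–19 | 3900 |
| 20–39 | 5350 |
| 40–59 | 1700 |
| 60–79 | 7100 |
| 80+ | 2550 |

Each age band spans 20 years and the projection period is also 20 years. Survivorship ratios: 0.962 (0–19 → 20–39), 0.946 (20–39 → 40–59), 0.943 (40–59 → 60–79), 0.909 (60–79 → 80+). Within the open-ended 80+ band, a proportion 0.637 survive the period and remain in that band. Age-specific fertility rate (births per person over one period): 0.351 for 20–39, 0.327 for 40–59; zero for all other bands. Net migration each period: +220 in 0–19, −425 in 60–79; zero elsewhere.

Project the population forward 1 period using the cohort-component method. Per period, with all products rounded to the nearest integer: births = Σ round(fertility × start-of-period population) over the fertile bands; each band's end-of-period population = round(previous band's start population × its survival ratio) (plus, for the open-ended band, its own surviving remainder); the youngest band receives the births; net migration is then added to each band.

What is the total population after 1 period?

20723

Period 1.
Births: 5350 * 0.351 = 1878, 1700 * 0.327 = 556 — total 2434
20–39: 3900 * 0.962 = 3752
40–59: 5350 * 0.946 = 5061
60–79: 1700 * 0.943 = 1603
80+: 7100 * 0.909 + 2550 * 0.637 = 6454 + 1624 = 8078
Net migration: 0–19 + 220 → 2654; 60–79 − 425 → 1178
Giving 2654 / 3752 / 5061 / 1178 / 8078.
Total after period 1: 2654 + 3752 + 5061 + 1178 + 8078 = 20723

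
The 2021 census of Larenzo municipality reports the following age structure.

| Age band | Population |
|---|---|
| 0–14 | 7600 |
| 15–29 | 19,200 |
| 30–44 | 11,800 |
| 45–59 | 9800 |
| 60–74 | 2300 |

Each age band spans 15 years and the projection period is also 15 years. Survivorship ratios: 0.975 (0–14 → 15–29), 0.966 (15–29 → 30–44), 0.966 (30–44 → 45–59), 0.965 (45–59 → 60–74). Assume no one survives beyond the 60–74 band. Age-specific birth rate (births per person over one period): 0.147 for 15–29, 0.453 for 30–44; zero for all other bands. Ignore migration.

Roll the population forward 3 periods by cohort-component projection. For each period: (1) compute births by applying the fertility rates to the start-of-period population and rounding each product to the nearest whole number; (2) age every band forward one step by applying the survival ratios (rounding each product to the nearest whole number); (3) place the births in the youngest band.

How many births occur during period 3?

After projecting period 1:
Births: 19200 × 0.147 = 2822  |  11800 × 0.453 = 5345 — total 8167
15–29: 7600 × 0.975 = 7410
30–44: 19200 × 0.966 = 18547
45–59: 11800 × 0.966 = 11399
60–74: 9800 × 0.965 = 9457
Giving 8167 / 7410 / 18547 / 11399 / 9457.
After projecting period 2:
Births: 7410 × 0.147 = 1089  |  18547 × 0.453 = 8402 — total 9491
15–29: 8167 × 0.975 = 7963
30–44: 7410 × 0.966 = 7158
45–59: 18547 × 0.966 = 17916
60–74: 11399 × 0.965 = 11000
Giving 9491 / 7963 / 7158 / 17916 / 11000.
After projecting period 3:
Births: 7963 × 0.147 = 1171  |  7158 × 0.453 = 3243 — total 4414
15–29: 9491 × 0.975 = 9254
30–44: 7963 × 0.966 = 7692
45–59: 7158 × 0.966 = 6915
60–74: 17916 × 0.965 = 17289
Giving 4414 / 9254 / 7692 / 6915 / 17289.

4414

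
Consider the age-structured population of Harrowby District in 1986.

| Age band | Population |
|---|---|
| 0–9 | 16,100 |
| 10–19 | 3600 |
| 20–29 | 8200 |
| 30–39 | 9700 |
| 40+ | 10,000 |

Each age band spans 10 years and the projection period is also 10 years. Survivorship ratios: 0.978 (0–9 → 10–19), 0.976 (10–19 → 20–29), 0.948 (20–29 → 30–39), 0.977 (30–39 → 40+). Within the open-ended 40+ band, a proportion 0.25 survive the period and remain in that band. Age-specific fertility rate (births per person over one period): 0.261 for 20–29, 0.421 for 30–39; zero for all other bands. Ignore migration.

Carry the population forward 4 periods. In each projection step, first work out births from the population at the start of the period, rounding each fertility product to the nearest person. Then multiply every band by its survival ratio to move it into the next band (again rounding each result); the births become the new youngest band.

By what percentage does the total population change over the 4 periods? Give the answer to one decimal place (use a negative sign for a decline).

Period 1:
Births: 8200 × 0.261 = 2140, 9700 × 0.421 = 4084 → 6224
10–19: 16100 × 0.978 = 15746
20–29: 3600 × 0.976 = 3514
30–39: 8200 × 0.948 = 7774
40+: 9700 × 0.977 + 10000 × 0.25 = 9477 + 2500 = 11977
Giving 6224 / 15746 / 3514 / 7774 / 11977.
Period 2:
Births: 3514 × 0.261 = 917, 7774 × 0.421 = 3273 → 4190
10–19: 6224 × 0.978 = 6087
20–29: 15746 × 0.976 = 15368
30–39: 3514 × 0.948 = 3331
40+: 7774 × 0.977 + 11977 × 0.25 = 7595 + 2994 = 10589
Giving 4190 / 6087 / 15368 / 3331 / 10589.
Period 3:
Births: 15368 × 0.261 = 4011, 3331 × 0.421 = 1402 → 5413
10–19: 4190 × 0.978 = 4098
20–29: 6087 × 0.976 = 5941
30–39: 15368 × 0.948 = 14569
40+: 3331 × 0.977 + 10589 × 0.25 = 3254 + 2647 = 5901
Giving 5413 / 4098 / 5941 / 14569 / 5901.
Period 4:
Births: 5941 × 0.261 = 1551, 14569 × 0.421 = 6134 → 7685
10–19: 5413 × 0.978 = 5294
20–29: 4098 × 0.976 = 4000
30–39: 5941 × 0.948 = 5632
40+: 14569 × 0.977 + 5901 × 0.25 = 14234 + 1475 = 15709
Giving 7685 / 5294 / 4000 / 5632 / 15709.
Total: 47600 → 38320; change = -9280; percentage change = -19.5%

-19.5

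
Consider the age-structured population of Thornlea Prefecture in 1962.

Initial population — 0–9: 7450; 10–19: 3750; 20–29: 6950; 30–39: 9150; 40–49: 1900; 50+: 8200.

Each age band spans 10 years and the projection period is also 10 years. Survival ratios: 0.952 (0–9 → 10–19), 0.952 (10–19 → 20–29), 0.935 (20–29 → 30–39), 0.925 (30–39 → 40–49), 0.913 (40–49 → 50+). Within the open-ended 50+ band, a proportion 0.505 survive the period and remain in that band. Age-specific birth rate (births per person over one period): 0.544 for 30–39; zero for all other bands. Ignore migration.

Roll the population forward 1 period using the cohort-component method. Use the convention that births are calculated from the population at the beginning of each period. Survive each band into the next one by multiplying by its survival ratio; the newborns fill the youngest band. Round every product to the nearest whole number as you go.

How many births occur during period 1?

After projecting period 1:
Births: 9150 × 0.544 = 4978
10–19: 7450 × 0.952 = 7092
20–29: 3750 × 0.952 = 3570
30–39: 6950 × 0.935 = 6498
40–49: 9150 × 0.925 = 8464
50+: 1900 × 0.913 + 8200 × 0.505 = 1735 + 4141 = 5876
End of period: [4978, 7092, 3570, 6498, 8464, 5876]

4978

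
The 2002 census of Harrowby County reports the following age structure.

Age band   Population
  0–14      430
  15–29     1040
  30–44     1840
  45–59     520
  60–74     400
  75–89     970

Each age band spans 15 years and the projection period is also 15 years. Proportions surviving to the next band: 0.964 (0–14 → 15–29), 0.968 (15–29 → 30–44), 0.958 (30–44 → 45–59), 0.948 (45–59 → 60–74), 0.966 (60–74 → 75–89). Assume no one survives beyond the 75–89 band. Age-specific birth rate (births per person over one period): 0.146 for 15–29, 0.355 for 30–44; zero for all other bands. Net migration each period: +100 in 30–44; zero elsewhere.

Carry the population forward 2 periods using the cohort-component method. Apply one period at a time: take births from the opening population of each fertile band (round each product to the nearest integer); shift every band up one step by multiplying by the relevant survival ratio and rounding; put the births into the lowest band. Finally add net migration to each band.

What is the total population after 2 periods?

4940

Call the groups 1 to 6, youngest first.
After projecting period 1:
Births: 1040 × 0.146 = 152  |  1840 × 0.355 = 653 → 805
Group 2: 430 × 0.964 = 415
Group 3: 1040 × 0.968 = 1007
Group 4: 1840 × 0.958 = 1763
Group 5: 520 × 0.948 = 493
Group 6: 400 × 0.966 = 386
Net migration: Group 3 + 100 → 1107
→ [805, 415, 1107, 1763, 493, 386]
After projecting period 2:
Births: 415 × 0.146 = 61  |  1107 × 0.355 = 393 → 454
Group 2: 805 × 0.964 = 776
Group 3: 415 × 0.968 = 402
Group 4: 1107 × 0.958 = 1061
Group 5: 1763 × 0.948 = 1671
Group 6: 493 × 0.966 = 476
Net migration: Group 3 + 100 → 502
→ [454, 776, 502, 1061, 1671, 476]
Total after period 2: 454 + 776 + 502 + 1061 + 1671 + 476 = 4940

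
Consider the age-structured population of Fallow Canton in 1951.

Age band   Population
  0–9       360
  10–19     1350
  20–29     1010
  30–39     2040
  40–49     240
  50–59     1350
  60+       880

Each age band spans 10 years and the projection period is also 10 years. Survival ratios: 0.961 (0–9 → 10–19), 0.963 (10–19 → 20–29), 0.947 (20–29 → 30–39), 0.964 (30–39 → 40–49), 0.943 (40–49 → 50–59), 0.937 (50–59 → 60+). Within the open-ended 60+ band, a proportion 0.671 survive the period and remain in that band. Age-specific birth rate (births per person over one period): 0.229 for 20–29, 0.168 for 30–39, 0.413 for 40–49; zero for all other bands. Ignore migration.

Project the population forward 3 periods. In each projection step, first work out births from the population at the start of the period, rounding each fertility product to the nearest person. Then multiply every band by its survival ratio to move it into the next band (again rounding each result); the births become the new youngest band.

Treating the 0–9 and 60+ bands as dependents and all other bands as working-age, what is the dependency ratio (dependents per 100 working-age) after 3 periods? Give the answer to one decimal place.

Call the bands 1 to 7, youngest first.
Period 1.
Births: 1010 * 0.229 = 231, 2040 * 0.168 = 343, 240 * 0.413 = 99 → 673
Band 2: 360 * 0.961 = 346
Band 3: 1350 * 0.963 = 1300
Band 4: 1010 * 0.947 = 956
Band 5: 2040 * 0.964 = 1967
Band 6: 240 * 0.943 = 226
Band 7: 1350 * 0.937 + 880 * 0.671 = 1265 + 590 = 1855
Population now: 0–9=673, 10–19=346, 20–29=1300, 30–39=956, 40–49=1967, 50–59=226, 60+=1855
Period 2.
Births: 1300 * 0.229 = 298, 956 * 0.168 = 161, 1967 * 0.413 = 812 → 1271
Band 2: 673 * 0.961 = 647
Band 3: 346 * 0.963 = 333
Band 4: 1300 * 0.947 = 1231
Band 5: 956 * 0.964 = 922
Band 6: 1967 * 0.943 = 1855
Band 7: 226 * 0.937 + 1855 * 0.671 = 212 + 1245 = 1457
Population now: 0–9=1271, 10–19=647, 20–29=333, 30–39=1231, 40–49=922, 50–59=1855, 60+=1457
Period 3.
Births: 333 * 0.229 = 76, 1231 * 0.168 = 207, 922 * 0.413 = 381 → 664
Band 2: 1271 * 0.961 = 1221
Band 3: 647 * 0.963 = 623
Band 4: 333 * 0.947 = 315
Band 5: 1231 * 0.964 = 1187
Band 6: 922 * 0.943 = 869
Band 7: 1855 * 0.937 + 1457 * 0.671 = 1738 + 978 = 2716
Population now: 0–9=664, 10–19=1221, 20–29=623, 30–39=315, 40–49=1187, 50–59=869, 60+=2716
Dependents (band 0–9 + band 60+) = 664 + 2716 = 3380; working-age = 4215; ratio = 3380/4215 × 100 = 80.2

80.2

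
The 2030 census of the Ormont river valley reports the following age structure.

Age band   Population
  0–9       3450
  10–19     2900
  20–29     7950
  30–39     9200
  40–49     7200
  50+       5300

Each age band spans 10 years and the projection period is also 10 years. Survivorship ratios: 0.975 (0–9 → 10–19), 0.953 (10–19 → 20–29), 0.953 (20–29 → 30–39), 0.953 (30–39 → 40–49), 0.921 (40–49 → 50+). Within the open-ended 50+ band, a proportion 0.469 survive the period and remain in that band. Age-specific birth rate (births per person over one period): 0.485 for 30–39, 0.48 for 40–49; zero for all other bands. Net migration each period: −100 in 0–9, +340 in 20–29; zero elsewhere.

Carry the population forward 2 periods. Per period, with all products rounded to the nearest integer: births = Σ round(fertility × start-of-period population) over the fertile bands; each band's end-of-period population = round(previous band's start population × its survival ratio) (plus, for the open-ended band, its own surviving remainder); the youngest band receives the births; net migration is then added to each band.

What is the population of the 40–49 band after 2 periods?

[period 1]
Births: 9200 × 0.485 = 4462 ; 7200 × 0.48 = 3456 → total 7918
10–19: 3450 × 0.975 = 3364
20–29: 2900 × 0.953 = 2764
30–39: 7950 × 0.953 = 7576
40–49: 9200 × 0.953 = 8768
50+: 7200 × 0.921 + 5300 × 0.469 = 6631 + 2486 = 9117
Net migration: 0–9 − 100 → 7818; 20–29 + 340 → 3104
Giving 7818 / 3364 / 3104 / 7576 / 8768 / 9117.
[period 2]
Births: 7576 × 0.485 = 3674 ; 8768 × 0.48 = 4209 → total 7883
10–19: 7818 × 0.975 = 7623
20–29: 3364 × 0.953 = 3206
30–39: 3104 × 0.953 = 2958
40–49: 7576 × 0.953 = 7220
50+: 8768 × 0.921 + 9117 × 0.469 = 8075 + 4276 = 12351
Net migration: 0–9 − 100 → 7783; 20–29 + 340 → 3546
Giving 7783 / 7623 / 3546 / 2958 / 7220 / 12351.

7220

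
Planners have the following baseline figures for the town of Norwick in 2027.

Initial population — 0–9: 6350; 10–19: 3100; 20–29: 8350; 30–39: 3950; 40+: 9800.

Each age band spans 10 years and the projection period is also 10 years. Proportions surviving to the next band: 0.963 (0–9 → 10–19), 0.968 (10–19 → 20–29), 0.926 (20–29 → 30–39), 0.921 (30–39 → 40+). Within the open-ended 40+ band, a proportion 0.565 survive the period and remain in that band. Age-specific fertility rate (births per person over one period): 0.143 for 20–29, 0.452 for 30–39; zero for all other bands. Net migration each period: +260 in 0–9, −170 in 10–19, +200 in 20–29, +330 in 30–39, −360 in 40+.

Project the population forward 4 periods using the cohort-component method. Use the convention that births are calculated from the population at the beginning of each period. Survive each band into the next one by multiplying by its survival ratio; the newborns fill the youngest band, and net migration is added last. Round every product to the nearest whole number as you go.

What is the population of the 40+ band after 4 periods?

Numbering the groups 1..5 from youngest to oldest:
Period 1.
Births: 8350 × 0.143 = 1194 ; 3950 × 0.452 = 1785 ⇒ total 2979
Group 2: 6350 × 0.963 = 6115
Group 3: 3100 × 0.968 = 3001
Group 4: 8350 × 0.926 = 7732
Group 5: 3950 × 0.921 + 9800 × 0.565 = 3638 + 5537 = 9175
Net migration: Group 1 + 260 → 3239; Group 2 − 170 → 5945; Group 3 + 200 → 3201; Group 4 + 330 → 8062; Group 5 − 360 → 8815
→ [3239, 5945, 3201, 8062, 8815]
Period 2.
Births: 3201 × 0.143 = 458 ; 8062 × 0.452 = 3644 ⇒ total 4102
Group 2: 3239 × 0.963 = 3119
Group 3: 5945 × 0.968 = 5755
Group 4: 3201 × 0.926 = 2964
Group 5: 8062 × 0.921 + 8815 × 0.565 = 7425 + 4980 = 12405
Net migration: Group 1 + 260 → 4362; Group 2 − 170 → 2949; Group 3 + 200 → 5955; Group 4 + 330 → 3294; Group 5 − 360 → 12045
→ [4362, 2949, 5955, 3294, 12045]
Period 3.
Births: 5955 × 0.143 = 852 ; 3294 × 0.452 = 1489 ⇒ total 2341
Group 2: 4362 × 0.963 = 4201
Group 3: 2949 × 0.968 = 2855
Group 4: 5955 × 0.926 = 5514
Group 5: 3294 × 0.921 + 12045 × 0.565 = 3034 + 6805 = 9839
Net migration: Group 1 + 260 → 2601; Group 2 − 170 → 4031; Group 3 + 200 → 3055; Group 4 + 330 → 5844; Group 5 − 360 → 9479
→ [2601, 4031, 3055, 5844, 9479]
Period 4.
Births: 3055 × 0.143 = 437 ; 5844 × 0.452 = 2641 ⇒ total 3078
Group 2: 2601 × 0.963 = 2505
Group 3: 4031 × 0.968 = 3902
Group 4: 3055 × 0.926 = 2829
Group 5: 5844 × 0.921 + 9479 × 0.565 = 5382 + 5356 = 10738
Net migration: Group 1 + 260 → 3338; Group 2 − 170 → 2335; Group 3 + 200 → 4102; Group 4 + 330 → 3159; Group 5 − 360 → 10378
→ [3338, 2335, 4102, 3159, 10378]

10378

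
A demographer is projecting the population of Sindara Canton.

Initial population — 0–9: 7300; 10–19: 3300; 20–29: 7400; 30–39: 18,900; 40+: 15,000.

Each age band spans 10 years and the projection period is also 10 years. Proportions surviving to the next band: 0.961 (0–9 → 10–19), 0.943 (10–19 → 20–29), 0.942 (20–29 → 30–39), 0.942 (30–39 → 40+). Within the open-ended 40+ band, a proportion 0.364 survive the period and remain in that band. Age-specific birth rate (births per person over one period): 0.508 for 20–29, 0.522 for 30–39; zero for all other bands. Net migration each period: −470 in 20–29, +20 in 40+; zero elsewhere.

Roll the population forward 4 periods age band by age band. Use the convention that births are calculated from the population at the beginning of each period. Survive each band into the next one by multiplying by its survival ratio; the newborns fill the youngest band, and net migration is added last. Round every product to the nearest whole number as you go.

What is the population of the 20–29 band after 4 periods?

4044

— Period 1 —
Births: 7400 * 0.508 = 3759 ; 18900 * 0.522 = 9866 ⇒ total 13625
10–19: 7300 * 0.961 = 7015
20–29: 3300 * 0.943 = 3112
30–39: 7400 * 0.942 = 6971
40+: 18900 * 0.942 + 15000 * 0.364 = 17804 + 5460 = 23264
Net migration: 20–29 − 470 → 2642; 40+ + 20 → 23284
→ [13625, 7015, 2642, 6971, 23284]
— Period 2 —
Births: 2642 * 0.508 = 1342 ; 6971 * 0.522 = 3639 ⇒ total 4981
10–19: 13625 * 0.961 = 13094
20–29: 7015 * 0.943 = 6615
30–39: 2642 * 0.942 = 2489
40+: 6971 * 0.942 + 23284 * 0.364 = 6567 + 8475 = 15042
Net migration: 20–29 − 470 → 6145; 40+ + 20 → 15062
→ [4981, 13094, 6145, 2489, 15062]
— Period 3 —
Births: 6145 * 0.508 = 3122 ; 2489 * 0.522 = 1299 ⇒ total 4421
10–19: 4981 * 0.961 = 4787
20–29: 13094 * 0.943 = 12348
30–39: 6145 * 0.942 = 5789
40+: 2489 * 0.942 + 15062 * 0.364 = 2345 + 5483 = 7828
Net migration: 20–29 − 470 → 11878; 40+ + 20 → 7848
→ [4421, 4787, 11878, 5789, 7848]
— Period 4 —
Births: 11878 * 0.508 = 6034 ; 5789 * 0.522 = 3022 ⇒ total 9056
10–19: 4421 * 0.961 = 4249
20–29: 4787 * 0.943 = 4514
30–39: 11878 * 0.942 = 11189
40+: 5789 * 0.942 + 7848 * 0.364 = 5453 + 2857 = 8310
Net migration: 20–29 − 470 → 4044; 40+ + 20 → 8330
→ [9056, 4249, 4044, 11189, 8330]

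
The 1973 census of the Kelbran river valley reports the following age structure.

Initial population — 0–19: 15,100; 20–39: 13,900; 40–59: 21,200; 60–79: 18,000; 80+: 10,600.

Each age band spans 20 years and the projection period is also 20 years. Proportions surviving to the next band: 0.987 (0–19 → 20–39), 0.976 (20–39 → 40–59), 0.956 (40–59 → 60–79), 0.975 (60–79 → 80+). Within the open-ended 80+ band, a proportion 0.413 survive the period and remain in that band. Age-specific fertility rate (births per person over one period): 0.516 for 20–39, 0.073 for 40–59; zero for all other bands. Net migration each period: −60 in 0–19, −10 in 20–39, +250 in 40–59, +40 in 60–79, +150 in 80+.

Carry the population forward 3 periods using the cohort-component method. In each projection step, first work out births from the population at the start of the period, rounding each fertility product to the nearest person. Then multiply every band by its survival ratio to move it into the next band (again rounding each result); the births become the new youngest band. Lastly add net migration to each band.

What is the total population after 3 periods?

Period 1.
Births: 13900 * 0.516 = 7172, 21200 * 0.073 = 1548 → 8720
20–39: 15100 * 0.987 = 14904
40–59: 13900 * 0.976 = 13566
60–79: 21200 * 0.956 = 20267
80+: 18000 * 0.975 + 10600 * 0.413 = 17550 + 4378 = 21928
Net migration: 0–19 − 60 → 8660; 20–39 − 10 → 14894; 40–59 + 250 → 13816; 60–79 + 40 → 20307; 80+ + 150 → 22078
Giving 8660 / 14894 / 13816 / 20307 / 22078.
Period 2.
Births: 14894 * 0.516 = 7685, 13816 * 0.073 = 1009 → 8694
20–39: 8660 * 0.987 = 8547
40–59: 14894 * 0.976 = 14537
60–79: 13816 * 0.956 = 13208
80+: 20307 * 0.975 + 22078 * 0.413 = 19799 + 9118 = 28917
Net migration: 0–19 − 60 → 8634; 20–39 − 10 → 8537; 40–59 + 250 → 14787; 60–79 + 40 → 13248; 80+ + 150 → 29067
Giving 8634 / 8537 / 14787 / 13248 / 29067.
Period 3.
Births: 8537 * 0.516 = 4405, 14787 * 0.073 = 1079 → 5484
20–39: 8634 * 0.987 = 8522
40–59: 8537 * 0.976 = 8332
60–79: 14787 * 0.956 = 14136
80+: 13248 * 0.975 + 29067 * 0.413 = 12917 + 12005 = 24922
Net migration: 0–19 − 60 → 5424; 20–39 − 10 → 8512; 40–59 + 250 → 8582; 60–79 + 40 → 14176; 80+ + 150 → 25072
Giving 5424 / 8512 / 8582 / 14176 / 25072.
Total after period 3: 5424 + 8512 + 8582 + 14176 + 25072 = 61766

61766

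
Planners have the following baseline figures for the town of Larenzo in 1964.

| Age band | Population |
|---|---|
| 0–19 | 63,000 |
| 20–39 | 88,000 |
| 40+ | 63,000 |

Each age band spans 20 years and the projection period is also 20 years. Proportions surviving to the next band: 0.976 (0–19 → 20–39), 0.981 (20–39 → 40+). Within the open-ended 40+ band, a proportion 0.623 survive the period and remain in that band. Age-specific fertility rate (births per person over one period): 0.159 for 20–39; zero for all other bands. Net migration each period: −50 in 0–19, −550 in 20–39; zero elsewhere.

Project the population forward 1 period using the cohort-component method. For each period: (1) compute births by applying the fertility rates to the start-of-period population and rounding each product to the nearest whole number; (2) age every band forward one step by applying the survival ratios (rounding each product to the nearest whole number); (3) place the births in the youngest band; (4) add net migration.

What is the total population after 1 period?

Call the groups 1 to 3, youngest first.
— Period 1 —
Births: 88000 × 0.159 = 13992
Group 2: 63000 × 0.976 = 61488
Group 3: 88000 × 0.981 + 63000 × 0.623 = 86328 + 39249 = 125577
Net migration: Group 1 − 50 → 13942; Group 2 − 550 → 60938
End of period: [13942, 60938, 125577]
Total after period 1: 13942 + 60938 + 125577 = 200457

200457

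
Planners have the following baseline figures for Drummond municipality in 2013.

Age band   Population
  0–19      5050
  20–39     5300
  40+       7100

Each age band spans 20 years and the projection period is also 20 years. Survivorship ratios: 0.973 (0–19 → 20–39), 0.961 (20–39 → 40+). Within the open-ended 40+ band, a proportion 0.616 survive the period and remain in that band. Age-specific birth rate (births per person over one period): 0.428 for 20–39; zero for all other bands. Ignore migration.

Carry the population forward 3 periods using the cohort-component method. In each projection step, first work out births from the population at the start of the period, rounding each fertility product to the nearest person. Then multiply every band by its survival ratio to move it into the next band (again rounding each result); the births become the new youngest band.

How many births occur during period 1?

— Period 1 —
Births: 5300 × 0.428 = 2268
20–39: 5050 × 0.973 = 4914
40+: 5300 × 0.961 + 7100 × 0.616 = 5093 + 4374 = 9467
→ [2268, 4914, 9467]

2268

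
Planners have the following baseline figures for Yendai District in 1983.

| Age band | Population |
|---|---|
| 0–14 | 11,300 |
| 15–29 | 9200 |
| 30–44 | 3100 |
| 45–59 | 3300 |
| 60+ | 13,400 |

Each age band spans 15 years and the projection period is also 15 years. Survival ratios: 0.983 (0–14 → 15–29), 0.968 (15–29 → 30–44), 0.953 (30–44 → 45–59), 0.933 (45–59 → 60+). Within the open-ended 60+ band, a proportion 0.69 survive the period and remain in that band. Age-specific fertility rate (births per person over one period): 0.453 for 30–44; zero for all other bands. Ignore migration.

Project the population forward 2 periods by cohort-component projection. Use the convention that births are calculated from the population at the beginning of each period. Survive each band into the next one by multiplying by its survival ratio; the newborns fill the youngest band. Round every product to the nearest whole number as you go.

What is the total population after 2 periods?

35914

(Bands numbered youngest = 1 to oldest = 5.)
[period 1]
Births: 3100 × 0.453 = 1404
Band 2: 11300 × 0.983 = 11108
Band 3: 9200 × 0.968 = 8906
Band 4: 3100 × 0.953 = 2954
Band 5: 3300 × 0.933 + 13400 × 0.69 = 3079 + 9246 = 12325
Population now: 0–14=1404, 15–29=11108, 30–44=8906, 45–59=2954, 60+=12325
[period 2]
Births: 8906 × 0.453 = 4034
Band 2: 1404 × 0.983 = 1380
Band 3: 11108 × 0.968 = 10753
Band 4: 8906 × 0.953 = 8487
Band 5: 2954 × 0.933 + 12325 × 0.69 = 2756 + 8504 = 11260
Population now: 0–14=4034, 15–29=1380, 30–44=10753, 45–59=8487, 60+=11260
Total after period 2: 4034 + 1380 + 10753 + 8487 + 11260 = 35914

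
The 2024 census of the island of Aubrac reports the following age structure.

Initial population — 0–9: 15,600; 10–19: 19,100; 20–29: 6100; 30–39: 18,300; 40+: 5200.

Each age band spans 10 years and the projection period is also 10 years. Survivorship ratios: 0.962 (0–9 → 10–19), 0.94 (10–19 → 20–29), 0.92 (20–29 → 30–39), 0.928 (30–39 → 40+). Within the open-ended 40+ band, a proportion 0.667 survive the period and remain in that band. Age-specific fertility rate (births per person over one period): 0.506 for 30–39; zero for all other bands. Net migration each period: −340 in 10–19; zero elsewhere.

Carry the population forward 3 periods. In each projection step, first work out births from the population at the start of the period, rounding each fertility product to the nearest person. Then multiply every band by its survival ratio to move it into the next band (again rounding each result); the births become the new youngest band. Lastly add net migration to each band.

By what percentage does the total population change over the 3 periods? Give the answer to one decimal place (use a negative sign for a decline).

Numbering the bands 1..5 from youngest to oldest:
Period 1:
Births: 18300 × 0.506 = 9260
Band 2: 15600 × 0.962 = 15007
Band 3: 19100 × 0.94 = 17954
Band 4: 6100 × 0.92 = 5612
Band 5: 18300 × 0.928 + 5200 × 0.667 = 16982 + 3468 = 20450
Net migration: Band 2 − 340 → 14667
End of period: [9260, 14667, 17954, 5612, 20450]
Period 2:
Births: 5612 × 0.506 = 2840
Band 2: 9260 × 0.962 = 8908
Band 3: 14667 × 0.94 = 13787
Band 4: 17954 × 0.92 = 16518
Band 5: 5612 × 0.928 + 20450 × 0.667 = 5208 + 13640 = 18848
Net migration: Band 2 − 340 → 8568
End of period: [2840, 8568, 13787, 16518, 18848]
Period 3:
Births: 16518 × 0.506 = 8358
Band 2: 2840 × 0.962 = 2732
Band 3: 8568 × 0.94 = 8054
Band 4: 13787 × 0.92 = 12684
Band 5: 16518 × 0.928 + 18848 × 0.667 = 15329 + 12572 = 27901
Net migration: Band 2 − 340 → 2392
End of period: [8358, 2392, 8054, 12684, 27901]
Total: 64300 → 59389; change = -4911; percentage change = -7.6%

-7.6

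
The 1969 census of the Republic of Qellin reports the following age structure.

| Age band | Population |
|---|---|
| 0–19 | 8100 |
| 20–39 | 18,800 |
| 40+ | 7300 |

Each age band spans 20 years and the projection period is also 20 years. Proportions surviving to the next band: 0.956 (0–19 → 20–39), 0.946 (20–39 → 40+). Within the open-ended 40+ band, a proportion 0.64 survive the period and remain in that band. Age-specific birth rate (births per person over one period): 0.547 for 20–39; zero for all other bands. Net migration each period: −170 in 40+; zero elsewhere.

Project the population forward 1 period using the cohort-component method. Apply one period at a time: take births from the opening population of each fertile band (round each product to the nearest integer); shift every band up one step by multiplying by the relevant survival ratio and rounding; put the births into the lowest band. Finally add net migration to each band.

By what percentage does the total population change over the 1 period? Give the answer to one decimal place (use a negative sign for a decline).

After projecting period 1:
Births: 18800 × 0.547 = 10284
20–39: 8100 × 0.956 = 7744
40+: 18800 × 0.946 + 7300 × 0.64 = 17785 + 4672 = 22457
Net migration: 40+ − 170 → 22287
Population now: 0–19=10284, 20–39=7744, 40+=22287
Total: 34200 → 40315; change = 6115; percentage change = 17.9%

17.9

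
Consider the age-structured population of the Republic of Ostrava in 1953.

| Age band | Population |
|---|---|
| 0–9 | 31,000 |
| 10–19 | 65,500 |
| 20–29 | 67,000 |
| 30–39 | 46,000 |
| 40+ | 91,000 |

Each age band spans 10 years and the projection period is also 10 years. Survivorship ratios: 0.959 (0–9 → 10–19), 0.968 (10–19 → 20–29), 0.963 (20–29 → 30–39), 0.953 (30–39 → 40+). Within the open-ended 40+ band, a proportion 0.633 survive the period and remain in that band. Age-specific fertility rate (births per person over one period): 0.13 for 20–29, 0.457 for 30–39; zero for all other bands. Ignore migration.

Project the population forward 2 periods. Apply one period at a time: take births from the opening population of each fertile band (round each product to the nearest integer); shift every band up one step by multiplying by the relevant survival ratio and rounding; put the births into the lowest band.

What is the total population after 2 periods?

[period 1]
Births: 67000 × 0.13 = 8710 ; 46000 × 0.457 = 21022 → total 29732
10–19: 31000 × 0.959 = 29729
20–29: 65500 × 0.968 = 63404
30–39: 67000 × 0.963 = 64521
40+: 46000 × 0.953 + 91000 × 0.633 = 43838 + 57603 = 101441
Population now: 0–9=29732, 10–19=29729, 20–29=63404, 30–39=64521, 40+=101441
[period 2]
Births: 63404 × 0.13 = 8243 ; 64521 × 0.457 = 29486 → total 37729
10–19: 29732 × 0.959 = 28513
20–29: 29729 × 0.968 = 28778
30–39: 63404 × 0.963 = 61058
40+: 64521 × 0.953 + 101441 × 0.633 = 61489 + 64212 = 125701
Population now: 0–9=37729, 10–19=28513, 20–29=28778, 30–39=61058, 40+=125701
Total after period 2: 37729 + 28513 + 28778 + 61058 + 125701 = 281779

281779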